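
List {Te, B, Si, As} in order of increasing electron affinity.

B is in period 2, group 13; Si is in period 3, group 14; As is in period 4, group 15; Te is in period 5, group 16.
Atoms with high Z_eff and room in the valence shell (especially the halogens) have the most exothermic electron affinities.
These sit on a diagonal, where the across-period and down-group effects partly cancel.
As > B: the two effects oppose for this pair; the across-period effect wins (78 vs 27 kJ/mol).
Si > As: the two effects oppose for this pair; the down-group effect wins (134 vs 78 kJ/mol).
Te > Si: the two effects oppose for this pair; the across-period effect wins (190 vs 134 kJ/mol).
For reference (kJ/mol): B 27, Si 134, As 78, Te 190.
So from lowest to highest: B < As < Si < Te.

B < As < Si < Te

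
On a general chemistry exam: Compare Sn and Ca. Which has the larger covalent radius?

Atomic radius shrinks across a period as nuclear charge pulls the same shell inward, and grows down a group as new shells are added.
These span different periods and groups, so the two trends combine.
Ca > Sn: period and group pull opposite ways; the across-period shift dominates (171 vs 140 pm).
For reference (pm): Ca 171, Sn 140.
So Ca has the larger covalent radius (Ca > Sn).

Ca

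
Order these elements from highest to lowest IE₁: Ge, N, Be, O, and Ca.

Be is in period 2, group 2; N is in period 2, group 15; O is in period 2, group 16; Ca is in period 4, group 2; Ge is in period 4, group 14.
Across a period the outer electron is held more tightly (higher IE₁); down a group it sits in a higher shell, more shielded, and comes off more easily.
Neither a single period nor a single group — weigh both effects.
Ge > Ca: both are in period 4; the period trend gives Ge the larger value.
Be > Ge: the two effects oppose for this pair; the down-group effect wins (900 vs 762 kJ/mol).
O > Be: O lies to the right of Be in period 2, so the across-period effect alone puts O higher.
N > O: this pair runs against the simple trend — see the exception note.
Note the exception: N has a higher first ionization energy than O, contrary to the simple trend — pairing an electron in O's 2p⁴ costs repulsion energy, so O ionizes more easily than half-filled N (2p³).
Approximate values (kJ/mol): Be 900, N 1402, O 1314, Ca 590, Ge 762.
So from highest to lowest: N > O > Be > Ge > Ca.

N, O, Be, Ge, Ca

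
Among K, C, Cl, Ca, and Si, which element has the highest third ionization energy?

After 2 electrons have been removed, what remains? K²⁺ is already 1 electron into the core; C²⁺ still has 2 valence electrons; Cl²⁺ still has 5 valence electrons; Ca²⁺ is the bare [Ar] core; Si²⁺ still has 2 valence electrons.
Usually core removal costs more than valence removal, but here the competition is close: a tightly held n=2 valence electron can cost more to remove than an n=3 core electron, so the actual values have to decide it.
Valence configurations: C²⁺ [He]2s², Cl²⁺ [Ne]3s²3p³, Si²⁺ [Ne]3s².
Approximate IE_3 values (kJ/mol): K 4420, C 4620, Cl 3822, Ca 4912, Si 3232.
Overall IE_3 order: Si < Cl < K < C < Ca.

Ca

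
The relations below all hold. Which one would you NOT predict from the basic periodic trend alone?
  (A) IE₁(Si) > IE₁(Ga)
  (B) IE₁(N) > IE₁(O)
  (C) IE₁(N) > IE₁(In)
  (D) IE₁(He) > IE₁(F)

(B)

The general trend: IE₁ increases across a period and decreases down a group.
(A) Si (period 3, group 14) vs Ga (period 4, group 13): the stated order agrees with the simple trend.
(B) N (period 2, group 15) vs O (period 2, group 16): the stated order contradicts the simple trend.
(C) N (period 2, group 15) vs In (period 5, group 13): the stated order agrees with the simple trend.
(D) He (period 1, group 18) vs F (period 2, group 17): the stated order agrees with the simple trend.
The exception is (B): pairing an electron in O's 2p⁴ costs repulsion energy, so O ionizes more easily than half-filled N (2p³).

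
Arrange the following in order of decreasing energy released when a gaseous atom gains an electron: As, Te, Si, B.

EA tends to increase across a period and decrease down a group, though the pattern is less regular than for IE or radius.
These sit on a diagonal, where the across-period and down-group effects partly cancel.
As > B: period and group pull opposite ways; the across-period shift dominates (78 vs 27 kJ/mol).
Si > As: the two effects oppose for this pair; the down-group effect wins (134 vs 78 kJ/mol).
Te > Si: the two effects oppose for this pair; the across-period effect wins (190 vs 134 kJ/mol).
For reference (kJ/mol): B 27, Si 134, As 78, Te 190.
So from highest to lowest: Te > Si > As > B.

Te, Si, As, B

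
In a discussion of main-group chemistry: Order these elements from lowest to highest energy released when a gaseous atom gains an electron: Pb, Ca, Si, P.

Si is in period 3, group 14; P is in period 3, group 15; Ca is in period 4, group 2; Pb is in period 6, group 14.
Adding an electron releases more energy for atoms nearer the top right (short of the noble gases).
These span different periods and groups, so the two trends combine.
Pb > Ca: the two effects oppose for this pair; the across-period effect wins (35 vs 2 kJ/mol).
P > Pb: relative to Pb, both the across-period and down-group shifts push P's electron affinity up.
Si > P: this pair runs against the simple trend — see the exception note.
Note the exception: Si has a higher electron affinity than P, contrary to the simple trend — adding an electron to P's half-filled 3p³ is unfavourable, so Si (3p²) has the more exothermic EA.
For reference (kJ/mol): Si 134, P 72, Ca 2, Pb 35.
So from lowest to highest: Ca < Pb < P < Si.

Ca < Pb < P < Si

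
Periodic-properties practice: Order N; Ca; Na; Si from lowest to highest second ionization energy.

Ca < Si < N < Na

IE_2 is the cost of taking one more electron from the +1 cation: N⁺ still has 4 valence electrons; Ca⁺ still has 1 valence electron; Na⁺ is the bare [Ne] core; Si⁺ still has 3 valence electrons.
Core electrons are held far more tightly than valence electrons, so Na tops the IE_2 order.
Valence configurations: N⁺ [He]2s²2p², Ca⁺ [Ar]4s¹, Si⁺ [Ne]3s²3p¹.
Tabulated IE_2 (kJ/mol): N 2856, Ca 1145, Na 4562, Si 1577.
Hence IE_2: Ca < Si < N < Na.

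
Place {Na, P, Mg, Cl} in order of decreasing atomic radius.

Na is in period 3, group 1; Mg is in period 3, group 2; P is in period 3, group 15; Cl is in period 3, group 17.
Atomic radius shrinks across a period as nuclear charge pulls the same shell inward, and grows down a group as new shells are added.
All lie in period 3, so atomic radius increases right to left.
So from largest to smallest: Na > Mg > P > Cl.

Na, Mg, P, Cl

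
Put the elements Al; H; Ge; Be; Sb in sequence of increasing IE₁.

Al, Ge, Sb, Be, H

First ionization energy rises across a period (greater Z_eff holds electrons more tightly) and falls down a group (valence electrons are farther from the nucleus).
These sit on a diagonal, where the across-period and down-group effects partly cancel.
Ge > Al: the two effects oppose for this pair; the across-period effect wins (762 vs 578 kJ/mol).
Sb > Ge: the two effects oppose for this pair; the across-period effect wins (831 vs 762 kJ/mol).
Be > Sb: the two effects oppose for this pair; the down-group effect wins (900 vs 831 kJ/mol).
H > Be: the two effects oppose for this pair; the down-group effect wins (1312 vs 900 kJ/mol).
For reference (kJ/mol): H 1312, Be 900, Al 578, Ge 762, Sb 831.
So from lowest to highest: Al < Ge < Sb < Be < H.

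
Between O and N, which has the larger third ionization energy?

Consider each +2 ion: O²⁺ still has 4 valence electrons; N²⁺ still has 3 valence electrons.
All are still removing valence electrons, so compare the +2 ions as you would atoms: IE_3 generally rises across a period (higher Z_eff) and falls down a group (larger shell), subject to the usual subshell exceptions.
Valence configurations: O²⁺ [He]2s²2p², N²⁺ [He]2s²2p¹.
Approximate IE_3 values (kJ/mol): O 5300, N 4578.
So the third ionization energies run N < O.

O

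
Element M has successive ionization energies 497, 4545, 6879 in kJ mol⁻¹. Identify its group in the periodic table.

Look for the largest jump between consecutive ionization energies: IE2/IE1 ≈ 9.1, far larger than any earlier ratio.
That jump marks the point where a core electron is being removed. So the atom has 1 valence electron.
A main-group element with 1 valence electron is in group 1.

Group 1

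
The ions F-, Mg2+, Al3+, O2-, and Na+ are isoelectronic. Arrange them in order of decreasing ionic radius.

O2-, F-, Na+, Mg2+, Al3+

All of these have 10 electrons, so size is governed by nuclear charge alone: the more protons, the stronger the pull on the same electron cloud, and the smaller the ion.
Nuclear charges: Al3+ (Z=13), Mg2+ (Z=12), Na+ (Z=11), F- (Z=9), O2- (Z=8).
Largest to smallest: O2- > F- > Na+ > Mg2+ > Al3+.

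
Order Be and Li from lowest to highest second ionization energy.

The second ionization energy removes an electron from the +1 ion. For each element: Be⁺ still has 1 valence electron; Li⁺ is the bare [He] core.
Pulling an electron out of a noble-gas core costs far more than removing a remaining valence electron, so Li sits at the high end of IE_2.
Tabulated IE_2 (kJ/mol): Be 1757, Li 7298.
Hence IE_2: Be < Li.

Be, Li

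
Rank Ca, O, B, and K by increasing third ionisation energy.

After 2 electrons have been removed, what remains? Ca²⁺ is the bare [Ar] core; O²⁺ still has 4 valence electrons; B²⁺ still has 1 valence electron; K²⁺ is already 1 electron into the core.
Usually core removal costs more than valence removal, but here the competition is close: a tightly held n=2 valence electron can cost more to remove than an n=3 core electron, so the actual values have to decide it.
Valence configurations: O²⁺ [He]2s²2p², B²⁺ [He]2s¹.
Approximate IE_3 values (kJ/mol): Ca 4912, O 5300, B 3660, K 4420.
Hence IE_3: B < K < Ca < O.

B, K, Ca, O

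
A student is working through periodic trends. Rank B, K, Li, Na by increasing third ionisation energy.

The third ionization energy removes an electron from the +2 ion. For each element: B²⁺ still has 1 valence electron; K²⁺ is already 1 electron into the core; Li²⁺ is already 1 electron into the core; Na²⁺ is already 1 electron into the core.
Pulling an electron out of a noble-gas core costs far more than removing a remaining valence electron, so K, Na and Li sit at the high end of IE_3.
Tabulated IE_3 (kJ/mol): B 3660, K 4420, Li 11815, Na 6910.
So the third ionization energies run B < K < Na < Li.

B < K < Na < Li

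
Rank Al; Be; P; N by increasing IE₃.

Al, P, N, Be

After 2 electrons have been removed, what remains? Al²⁺ still has 1 valence electron; Be²⁺ is the bare [He] core; P²⁺ still has 3 valence electrons; N²⁺ still has 3 valence electrons.
Pulling an electron out of a noble-gas core costs far more than removing a remaining valence electron, so Be sits at the high end of IE_3.
Valence configurations: Al²⁺ [Ne]3s¹, P²⁺ [Ne]3s²3p¹, N²⁺ [He]2s²2p¹.
Approximate IE_3 values (kJ/mol): Al 2745, Be 14849, P 2914, N 4578.
So the third ionization energies run Al < P < N < Be.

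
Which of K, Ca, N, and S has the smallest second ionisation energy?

Ca

Consider each +1 ion: K⁺ is the bare [Ar] core; Ca⁺ still has 1 valence electron; N⁺ still has 4 valence electrons; S⁺ still has 5 valence electrons.
Pulling an electron out of a noble-gas core costs far more than removing a remaining valence electron, so K sits at the high end of IE_2.
Valence configurations: Ca⁺ [Ar]4s¹, N⁺ [He]2s²2p², S⁺ [Ne]3s²3p³.
Tabulated IE_2 (kJ/mol): K 3052, Ca 1145, N 2856, S 2252.
Putting it together, IE_2: Ca < S < N < K.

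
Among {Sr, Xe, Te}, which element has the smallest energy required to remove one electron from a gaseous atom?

Sr

Sr is in period 5, group 2; Te is in period 5, group 16; Xe is in period 5, group 18.
Across a period the outer electron is held more tightly (higher IE₁); down a group it sits in a higher shell, more shielded, and comes off more easily.
All lie in period 5, so first ionization energy increases left to right.
The smallest energy required to remove one electron from a gaseous atom among these belongs to Sr.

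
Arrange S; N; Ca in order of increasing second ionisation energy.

Ca < S < N

After 1 electron has been removed, what remains? S⁺ still has 5 valence electrons; N⁺ still has 4 valence electrons; Ca⁺ still has 1 valence electron.
All are still removing valence electrons, so compare the +1 ions as you would atoms: IE_2 generally rises across a period (higher Z_eff) and falls down a group (larger shell), subject to the usual subshell exceptions.
Valence configurations: S⁺ [Ne]3s²3p³, N⁺ [He]2s²2p², Ca⁺ [Ar]4s¹.
Tabulated IE_2 (kJ/mol): S 2252, N 2856, Ca 1145.
Overall IE_2 order: Ca < S < N.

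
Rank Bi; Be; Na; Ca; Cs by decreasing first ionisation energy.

Be > Bi > Ca > Na > Cs

Be is in period 2, group 2; Na is in period 3, group 1; Ca is in period 4, group 2; Cs is in period 6, group 1; Bi is in period 6, group 15.
First ionization energy rises across a period (greater Z_eff holds electrons more tightly) and falls down a group (valence electrons are farther from the nucleus).
These span different periods and groups, so the two trends combine.
Na > Cs: they share group 1; the group trend gives Na the larger value.
Ca > Na: the two effects oppose for this pair; the across-period effect wins (590 vs 496 kJ/mol).
Bi > Ca: the two effects oppose for this pair; the across-period effect wins (703 vs 590 kJ/mol).
Be > Bi: the two effects oppose for this pair; the down-group effect wins (900 vs 703 kJ/mol).
Tabulated first ionization energy (kJ/mol): Be 900, Na 496, Ca 590, Cs 376, Bi 703.
So from highest to lowest: Be > Bi > Ca > Na > Cs.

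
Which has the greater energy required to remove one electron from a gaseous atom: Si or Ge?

Si is in period 3, group 14; Ge is in period 4, group 14.
First ionization energy rises across a period (greater Z_eff holds electrons more tightly) and falls down a group (valence electrons are farther from the nucleus).
All are in group 14, so first ionization energy increases up the group.
So Si has the greater energy required to remove one electron from a gaseous atom (Si > Ge).

Si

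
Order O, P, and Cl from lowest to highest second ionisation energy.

Consider each +1 ion: O⁺ still has 5 valence electrons; P⁺ still has 4 valence electrons; Cl⁺ still has 6 valence electrons.
All are still removing valence electrons, so compare the +1 ions as you would atoms: IE_2 generally rises across a period (higher Z_eff) and falls down a group (larger shell), subject to the usual subshell exceptions.
Valence configurations: O⁺ [He]2s²2p³, P⁺ [Ne]3s²3p², Cl⁺ [Ne]3s²3p⁴.
The numbers (kJ/mol): O 3388, P 1907, Cl 2298.
Putting it together, IE_2: P < Cl < O.

P, Cl, O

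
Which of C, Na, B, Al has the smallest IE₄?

The fourth ionization energy removes an electron from the +3 ion. For each element: C³⁺ still has 1 valence electron; Na³⁺ is already 2 electrons into the core; B³⁺ is the bare [He] core; Al³⁺ is the bare [Ne] core.
Core electrons are held far more tightly than valence electrons, so Na, Al and B top the IE_4 order.
Approximate IE_4 values (kJ/mol): C 6223, Na 9543, B 25026, Al 11577.
Hence IE_4: C < Na < Al < B.

C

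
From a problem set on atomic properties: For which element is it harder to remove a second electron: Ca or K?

The second ionization energy removes an electron from the +1 ion. For each element: Ca⁺ still has 1 valence electron; K⁺ is the bare [Ar] core.
Pulling an electron out of a noble-gas core costs far more than removing a remaining valence electron, so K sits at the high end of IE_2.
Approximate IE_2 values (kJ/mol): Ca 1145, K 3052.
Overall IE_2 order: Ca < K.

K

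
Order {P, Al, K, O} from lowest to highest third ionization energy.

Al < P < K < O

IE_3 is the cost of taking one more electron from the +2 cation: P²⁺ still has 3 valence electrons; Al²⁺ still has 1 valence electron; K²⁺ is already 1 electron into the core; O²⁺ still has 4 valence electrons.
Usually core removal costs more than valence removal, but here the competition is close: a tightly held n=2 valence electron can cost more to remove than an n=3 core electron, so the actual values have to decide it.
Valence configurations: P²⁺ [Ne]3s²3p¹, Al²⁺ [Ne]3s¹, O²⁺ [He]2s²2p².
The numbers (kJ/mol): P 2914, Al 2745, K 4420, O 5300.
Overall IE_3 order: Al < P < K < O.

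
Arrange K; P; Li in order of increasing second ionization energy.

Consider each +1 ion: K⁺ is the bare [Ar] core; P⁺ still has 4 valence electrons; Li⁺ is the bare [He] core.
Breaking into a closed-shell core is much more expensive than removing a leftover valence electron — K and Li have the largest IE_2 here.
Tabulated IE_2 (kJ/mol): K 3052, P 1907, Li 7298.
Putting it together, IE_2: P < K < Li.

P, K, Li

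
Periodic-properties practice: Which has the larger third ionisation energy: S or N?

N

IE_3 is the cost of taking one more electron from the +2 cation: S²⁺ still has 4 valence electrons; N²⁺ still has 3 valence electrons.
All are still removing valence electrons, so compare the +2 ions as you would atoms: IE_3 generally rises across a period (higher Z_eff) and falls down a group (larger shell), subject to the usual subshell exceptions.
Valence configurations: S²⁺ [Ne]3s²3p², N²⁺ [He]2s²2p¹.
The numbers (kJ/mol): S 3357, N 4578.
Overall IE_3 order: S < N.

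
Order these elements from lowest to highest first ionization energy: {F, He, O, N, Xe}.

He is in period 1, group 18; N is in period 2, group 15; O is in period 2, group 16; F is in period 2, group 17; Xe is in period 5, group 18.
Removing the outermost electron gets harder across a period and easier down a group.
Here both period and group differ, so the two effects have to be weighed against each other.
O > Xe: period and group pull opposite ways; the down-group shift dominates (1314 vs 1170 kJ/mol).
N > O: this pair runs against the simple trend — see the exception note.
F > N: both are in period 2; the period trend gives F the larger value.
He > F: both effects reinforce here, so He is clearly the higher of the two.
Note the exception: N has a higher first ionization energy than O, contrary to the simple trend — pairing an electron in O's 2p⁴ costs repulsion energy, so O ionizes more easily than half-filled N (2p³).
Tabulated first ionization energy (kJ/mol): He 2372, N 1402, O 1314, F 1681, Xe 1170.
So from lowest to highest: Xe < O < N < F < He.

Xe < O < N < F < He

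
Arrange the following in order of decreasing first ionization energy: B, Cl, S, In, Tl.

Cl, S, B, Tl, In

Removing the outermost electron gets harder across a period and easier down a group.
Neither a single period nor a single group — weigh both effects.
Tl > In: this pair runs against the simple trend — see the exception note.
B > Tl: B sits above Tl in group 13, so the down-group effect alone puts B higher.
S > B: period and group pull opposite ways; the across-period shift dominates (1000 vs 801 kJ/mol).
Cl > S: both are in period 3; the period trend gives Cl the larger value.
Note the exception: Tl has a higher first ionization energy than In, contrary to the simple trend — relativistic 6s stabilisation and poor 4f/5d shielding distort the trend for the heavy p-block elements.
Tabulated first ionization energy (kJ/mol): B 801, S 1000, Cl 1251, In 558, Tl 589.
So from highest to lowest: Cl > S > B > Tl > In.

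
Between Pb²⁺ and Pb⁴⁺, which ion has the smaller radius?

Pb⁴⁺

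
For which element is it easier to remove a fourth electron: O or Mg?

O

IE_4 is the cost of taking one more electron from the +3 cation: O³⁺ still has 3 valence electrons; Mg³⁺ is already 1 electron into the core.
Pulling an electron out of a noble-gas core costs far more than removing a remaining valence electron, so Mg sits at the high end of IE_4.
The numbers (kJ/mol): O 7469, Mg 10543.
Putting it together, IE_4: O < Mg.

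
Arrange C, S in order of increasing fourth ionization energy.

The fourth ionization energy removes an electron from the +3 ion. For each element: C³⁺ still has 1 valence electron; S³⁺ still has 3 valence electrons.
All are still removing valence electrons, so compare the +3 ions as you would atoms: IE_4 generally rises across a period (higher Z_eff) and falls down a group (larger shell), subject to the usual subshell exceptions.
Valence configurations: C³⁺ [He]2s¹, S³⁺ [Ne]3s²3p¹.
Tabulated IE_4 (kJ/mol): C 6223, S 4556.
So the fourth ionization energies run S < C.

S < C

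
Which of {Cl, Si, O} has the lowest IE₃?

Si

The third ionization energy removes an electron from the +2 ion. For each element: Cl²⁺ still has 5 valence electrons; Si²⁺ still has 2 valence electrons; O²⁺ still has 4 valence electrons.
All are still removing valence electrons, so compare the +2 ions as you would atoms: IE_3 generally rises across a period (higher Z_eff) and falls down a group (larger shell), subject to the usual subshell exceptions.
Valence configurations: Cl²⁺ [Ne]3s²3p³, Si²⁺ [Ne]3s², O²⁺ [He]2s²2p².
Tabulated IE_3 (kJ/mol): Cl 3822, Si 3232, O 5300.
So the third ionization energies run Si < Cl < O.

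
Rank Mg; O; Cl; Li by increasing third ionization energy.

Cl < O < Mg < Li

After 2 electrons have been removed, what remains? Mg²⁺ is the bare [Ne] core; O²⁺ still has 4 valence electrons; Cl²⁺ still has 5 valence electrons; Li²⁺ is already 1 electron into the core.
Breaking into a closed-shell core is much more expensive than removing a leftover valence electron — Mg and Li have the largest IE_3 here.
Valence configurations: O²⁺ [He]2s²2p², Cl²⁺ [Ne]3s²3p³.
The numbers (kJ/mol): Mg 7733, O 5300, Cl 3822, Li 11815.
Putting it together, IE_3: Cl < O < Mg < Li.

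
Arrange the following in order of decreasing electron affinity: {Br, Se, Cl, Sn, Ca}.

Cl > Br > Se > Sn > Ca

Cl is in period 3, group 17; Ca is in period 4, group 2; Se is in period 4, group 16; Br is in period 4, group 17; Sn is in period 5, group 14.
Atoms with high Z_eff and room in the valence shell (especially the halogens) have the most exothermic electron affinities.
These span different periods and groups, so the two trends combine.
Sn > Ca: the two effects oppose for this pair; the across-period effect wins (107 vs 2 kJ/mol).
Se > Sn: relative to Sn, both the across-period and down-group shifts push Se's electron affinity up.
Br > Se: Br lies to the right of Se in period 4, so the across-period effect alone puts Br higher.
Cl > Br: they share group 17; the group trend gives Cl the larger value.
Tabulated electron affinity (kJ/mol): Cl 349, Ca 2, Se 195, Br 325, Sn 107.
So from highest to lowest: Cl > Br > Se > Sn > Ca.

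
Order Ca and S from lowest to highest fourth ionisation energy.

The fourth ionization energy removes an electron from the +3 ion. For each element: Ca³⁺ is already 1 electron into the core; S³⁺ still has 3 valence electrons.
Core electrons are held far more tightly than valence electrons, so Ca tops the IE_4 order.
The numbers (kJ/mol): Ca 6491, S 4556.
So the fourth ionization energies run S < Ca.

S, Ca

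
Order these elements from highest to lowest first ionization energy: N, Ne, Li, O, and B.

Ne, N, O, B, Li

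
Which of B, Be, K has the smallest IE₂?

Be

IE_2 is the cost of taking one more electron from the +1 cation: B⁺ still has 2 valence electrons; Be⁺ still has 1 valence electron; K⁺ is the bare [Ar] core.
Breaking into a closed-shell core is much more expensive than removing a leftover valence electron — K has the largest IE_2 here.
Valence configurations: B⁺ [He]2s², Be⁺ [He]2s¹.
Approximate IE_2 values (kJ/mol): B 2427, Be 1757, K 3052.
So the second ionization energies run Be < B < K.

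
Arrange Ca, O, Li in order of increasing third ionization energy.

Ca, O, Li

IE_3 is the cost of taking one more electron from the +2 cation: Ca²⁺ is the bare [Ar] core; O²⁺ still has 4 valence electrons; Li²⁺ is already 1 electron into the core.
Usually core removal costs more than valence removal, but here the competition is close: a tightly held n=2 valence electron can cost more to remove than an n=3 core electron, so the actual values have to decide it.
The numbers (kJ/mol): Ca 4912, O 5300, Li 11815.
Overall IE_3 order: Ca < O < Li.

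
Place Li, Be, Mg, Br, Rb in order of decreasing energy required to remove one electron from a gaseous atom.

Br > Be > Mg > Li > Rb

Li is in period 2, group 1; Be is in period 2, group 2; Mg is in period 3, group 2; Br is in period 4, group 17; Rb is in period 5, group 1.
First ionization energy rises across a period (greater Z_eff holds electrons more tightly) and falls down a group (valence electrons are farther from the nucleus).
These span different periods and groups, so the two trends combine.
Li > Rb: they share group 1; the group trend gives Li the larger value.
Mg > Li: period and group pull opposite ways; the across-period shift dominates (738 vs 520 kJ/mol).
Be > Mg: they share group 2; the group trend gives Be the larger value.
Br > Be: the two effects oppose for this pair; the across-period effect wins (1140 vs 900 kJ/mol).
For reference (kJ/mol): Li 520, Be 900, Mg 738, Br 1140, Rb 403.
So from highest to lowest: Br > Be > Mg > Li > Rb.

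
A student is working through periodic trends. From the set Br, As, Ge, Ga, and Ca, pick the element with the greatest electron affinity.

Br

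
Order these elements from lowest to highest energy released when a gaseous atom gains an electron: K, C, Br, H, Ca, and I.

Ca, K, H, C, I, Br

H is in period 1, group 1; C is in period 2, group 14; K is in period 4, group 1; Ca is in period 4, group 2; Br is in period 4, group 17; I is in period 5, group 17.
Electron affinity generally becomes more exothermic across a period toward the halogens and less exothermic down a group.
Here both period and group differ, so the two effects have to be weighed against each other.
K > Ca: this pair runs against the simple trend — see the exception note.
H > K: H sits above K in group 1, so the down-group effect alone puts H higher.
C > H: the two effects oppose for this pair; the across-period effect wins (122 vs 73 kJ/mol).
I > C: the two effects oppose for this pair; the across-period effect wins (295 vs 122 kJ/mol).
Br > I: they share group 17; the group trend gives Br the larger value.
Note the exception: K has a higher electron affinity than Ca, contrary to the simple trend — adding an electron to Ca (ns²) has to open a new, higher-energy np subshell, which is unfavourable.
For reference (kJ/mol): H 73, C 122, K 48, Ca 2, Br 325, I 295.
So from lowest to highest: Ca < K < H < C < I < Br.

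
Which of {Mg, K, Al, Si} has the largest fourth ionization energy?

Al

IE_4 is the cost of taking one more electron from the +3 cation: Mg³⁺ is already 1 electron into the core; K³⁺ is already 2 electrons into the core; Al³⁺ is the bare [Ne] core; Si³⁺ still has 1 valence electron.
Core electrons are held far more tightly than valence electrons, so K, Mg and Al top the IE_4 order.
Approximate IE_4 values (kJ/mol): Mg 10543, K 5877, Al 11577, Si 4356.
Hence IE_4: Si < K < Mg < Al.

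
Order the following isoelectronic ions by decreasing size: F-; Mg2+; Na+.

F- > Na+ > Mg2+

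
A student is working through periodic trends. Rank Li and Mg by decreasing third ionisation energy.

Li, Mg

IE_3 is the cost of taking one more electron from the +2 cation: Li²⁺ is already 1 electron into the core; Mg²⁺ is the bare [Ne] core.
All of these are removing an electron from a noble-gas core or deeper; the smaller core (lower principal quantum number) is held far more tightly, and within a period the higher nuclear charge binds the same core more tightly.
The numbers (kJ/mol): Li 11815, Mg 7733.
Hence IE_3: Mg < Li.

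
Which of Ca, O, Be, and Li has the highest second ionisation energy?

Li

The second ionization energy removes an electron from the +1 ion. For each element: Ca⁺ still has 1 valence electron; O⁺ still has 5 valence electrons; Be⁺ still has 1 valence electron; Li⁺ is the bare [He] core.
Breaking into a closed-shell core is much more expensive than removing a leftover valence electron — Li has the largest IE_2 here.
Valence configurations: Ca⁺ [Ar]4s¹, O⁺ [He]2s²2p³, Be⁺ [He]2s¹.
Approximate IE_2 values (kJ/mol): Ca 1145, O 3388, Be 1757, Li 7298.
So the second ionization energies run Ca < Be < O < Li.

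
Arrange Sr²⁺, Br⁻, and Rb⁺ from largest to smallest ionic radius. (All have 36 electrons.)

Br⁻, Rb⁺, Sr²⁺

All of these have 36 electrons, so size is governed by nuclear charge alone: the more protons, the stronger the pull on the same electron cloud, and the smaller the ion.
Nuclear charges: Sr²⁺ (Z=38), Rb⁺ (Z=37), Br⁻ (Z=35).
Largest to smallest: Br⁻ > Rb⁺ > Sr²⁺.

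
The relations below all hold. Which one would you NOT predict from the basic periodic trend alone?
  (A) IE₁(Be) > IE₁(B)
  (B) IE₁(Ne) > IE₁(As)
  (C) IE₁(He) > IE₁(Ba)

(A)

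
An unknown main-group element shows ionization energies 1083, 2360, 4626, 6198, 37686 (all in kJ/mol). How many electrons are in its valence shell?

4

Look for the largest jump between consecutive ionization energies: IE5/IE4 ≈ 6.1, far larger than any earlier ratio.
That jump marks the point where a core electron is being removed. So the atom has 4 valence electrons.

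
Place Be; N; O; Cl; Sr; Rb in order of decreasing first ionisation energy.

Be is in period 2, group 2; N is in period 2, group 15; O is in period 2, group 16; Cl is in period 3, group 17; Rb is in period 5, group 1; Sr is in period 5, group 2.
First ionization energy rises across a period (greater Z_eff holds electrons more tightly) and falls down a group (valence electrons are farther from the nucleus).
Here both period and group differ, so the two effects have to be weighed against each other.
Sr > Rb: Sr lies to the right of Rb in period 5, so the across-period effect alone puts Sr higher.
Be > Sr: they share group 2; the group trend gives Be the larger value.
Cl > Be: the two effects oppose for this pair; the across-period effect wins (1251 vs 900 kJ/mol).
O > Cl: period and group pull opposite ways; the down-group shift dominates (1314 vs 1251 kJ/mol).
N > O: this pair runs against the simple trend — see the exception note.
Note the exception: N has a higher first ionization energy than O, contrary to the simple trend — pairing an electron in O's 2p⁴ costs repulsion energy, so O ionizes more easily than half-filled N (2p³).
For reference (kJ/mol): Be 900, N 1402, O 1314, Cl 1251, Rb 403, Sr 550.
So from highest to lowest: N > O > Cl > Be > Sr > Rb.

N > O > Cl > Be > Sr > Rb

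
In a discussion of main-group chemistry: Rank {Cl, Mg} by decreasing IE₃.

The third ionization energy removes an electron from the +2 ion. For each element: Cl²⁺ still has 5 valence electrons; Mg²⁺ is the bare [Ne] core.
Core electrons are held far more tightly than valence electrons, so Mg tops the IE_3 order.
Tabulated IE_3 (kJ/mol): Cl 3822, Mg 7733.
Overall IE_3 order: Cl < Mg.

Mg > Cl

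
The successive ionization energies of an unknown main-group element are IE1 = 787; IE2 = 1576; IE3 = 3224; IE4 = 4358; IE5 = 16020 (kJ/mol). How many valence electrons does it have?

4

Look for the largest jump between consecutive ionization energies: IE5/IE4 ≈ 3.7, far larger than any earlier ratio.
That jump marks the point where a core electron is being removed. So the atom has 4 valence electrons.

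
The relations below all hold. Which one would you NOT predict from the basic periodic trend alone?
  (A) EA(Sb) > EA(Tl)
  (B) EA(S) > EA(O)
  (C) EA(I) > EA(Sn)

(B)

The general trend: electron affinity increases across a period and decreases down a group.
(A) Sb (period 5, group 15) vs Tl (period 6, group 13): the stated order agrees with the simple trend.
(B) S (period 3, group 16) vs O (period 2, group 16): the stated order contradicts the simple trend.
(C) I (period 5, group 17) vs Sn (period 5, group 14): the stated order agrees with the simple trend.
The exception is (B): the compact 2p subshell of O repels the added electron more than S's larger 3p does.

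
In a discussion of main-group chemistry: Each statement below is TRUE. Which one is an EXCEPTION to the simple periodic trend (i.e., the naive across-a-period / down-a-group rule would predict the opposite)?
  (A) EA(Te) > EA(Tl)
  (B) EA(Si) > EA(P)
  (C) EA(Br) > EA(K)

(B)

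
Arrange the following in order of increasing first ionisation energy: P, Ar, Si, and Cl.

Si is in period 3, group 14; P is in period 3, group 15; Cl is in period 3, group 17; Ar is in period 3, group 18.
IE₁ increases left→right with effective nuclear charge and decreases top→bottom as the valence shell moves farther out.
All lie in period 3, so first ionization energy increases left to right.
So from lowest to highest: Si < P < Cl < Ar.

Si < P < Cl < Ar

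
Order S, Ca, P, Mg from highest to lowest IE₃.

Mg, Ca, S, P

After 2 electrons have been removed, what remains? S²⁺ still has 4 valence electrons; Ca²⁺ is the bare [Ar] core; P²⁺ still has 3 valence electrons; Mg²⁺ is the bare [Ne] core.
Breaking into a closed-shell core is much more expensive than removing a leftover valence electron — Ca and Mg have the largest IE_3 here.
Valence configurations: S²⁺ [Ne]3s²3p², P²⁺ [Ne]3s²3p¹.
Approximate IE_3 values (kJ/mol): S 3357, Ca 4912, P 2914, Mg 7733.
Putting it together, IE_3: P < S < Ca < Mg.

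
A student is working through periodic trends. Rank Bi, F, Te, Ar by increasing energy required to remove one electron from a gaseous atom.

Bi < Te < Ar < F

Across a period the outer electron is held more tightly (higher IE₁); down a group it sits in a higher shell, more shielded, and comes off more easily.
These span different periods and groups, so the two trends combine.
Te > Bi: both effects reinforce here, so Te is clearly the higher of the two.
Ar > Te: relative to Te, both the across-period and down-group shifts push Ar's first ionization energy up.
F > Ar: the two effects oppose for this pair; the down-group effect wins (1681 vs 1521 kJ/mol).
Tabulated first ionization energy (kJ/mol): F 1681, Ar 1521, Te 869, Bi 703.
So from lowest to highest: Bi < Te < Ar < F.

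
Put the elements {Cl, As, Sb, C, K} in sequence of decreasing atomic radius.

Atomic radius shrinks across a period as nuclear charge pulls the same shell inward, and grows down a group as new shells are added.
Neither a single period nor a single group — weigh both effects.
Cl > C: the two effects oppose for this pair; the down-group effect wins (99 vs 75 pm).
As > Cl: both effects reinforce here, so As is clearly the larger of the two.
Sb > As: they share group 15; the group trend gives Sb the larger value.
K > Sb: period and group pull opposite ways; the across-period shift dominates (196 vs 140 pm).
Tabulated atomic radius (pm): C 75, Cl 99, K 196, As 121, Sb 140.
So from largest to smallest: K > Sb > As > Cl > C.

K, Sb, As, Cl, C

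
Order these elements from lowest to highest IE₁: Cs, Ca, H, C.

Cs < Ca < C < H

H is in period 1, group 1; C is in period 2, group 14; Ca is in period 4, group 2; Cs is in period 6, group 1.
Removing the outermost electron gets harder across a period and easier down a group.
These span different periods and groups, so the two trends combine.
Ca > Cs: both effects reinforce here, so Ca is clearly the higher of the two.
C > Ca: relative to Ca, both the across-period and down-group shifts push C's first ionization energy up.
H > C: the two effects oppose for this pair; the down-group effect wins (1312 vs 1086 kJ/mol).
For reference (kJ/mol): H 1312, C 1086, Ca 590, Cs 376.
So from lowest to highest: Cs < Ca < C < H.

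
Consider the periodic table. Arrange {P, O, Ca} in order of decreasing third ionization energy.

O > Ca > P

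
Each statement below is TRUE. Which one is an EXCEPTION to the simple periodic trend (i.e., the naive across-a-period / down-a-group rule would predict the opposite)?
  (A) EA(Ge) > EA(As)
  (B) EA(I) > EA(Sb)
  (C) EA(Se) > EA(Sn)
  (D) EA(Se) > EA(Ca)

The general trend: electron affinity increases across a period and decreases down a group.
(A) Ge (period 4, group 14) vs As (period 4, group 15): the stated order contradicts the simple trend.
(B) I (period 5, group 17) vs Sb (period 5, group 15): the stated order agrees with the simple trend.
(C) Se (period 4, group 16) vs Sn (period 5, group 14): the stated order agrees with the simple trend.
(D) Se (period 4, group 16) vs Ca (period 4, group 2): the stated order agrees with the simple trend.
The exception is (A): adding an electron to As's half-filled 4p³ is unfavourable, so Ge (4p²) has the more exothermic EA.

(A)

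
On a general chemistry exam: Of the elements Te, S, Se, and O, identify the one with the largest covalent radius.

O is in period 2, group 16; S is in period 3, group 16; Se is in period 4, group 16; Te is in period 5, group 16.
Across a period the added protons contract the valence shell; down a group each new principal shell makes the atom larger.
All are in group 16, so atomic radius increases down the group.
The largest covalent radius among these belongs to Te.

Te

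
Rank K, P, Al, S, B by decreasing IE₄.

B, Al, K, P, S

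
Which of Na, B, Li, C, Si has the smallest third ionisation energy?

Si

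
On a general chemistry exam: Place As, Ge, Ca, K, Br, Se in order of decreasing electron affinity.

K is in period 4, group 1; Ca is in period 4, group 2; Ge is in period 4, group 14; As is in period 4, group 15; Se is in period 4, group 16; Br is in period 4, group 17.
Electron affinity generally becomes more exothermic across a period toward the halogens and less exothermic down a group.
All lie in period 4; the across-period trend (electron affinity increases left to right) applies, with the exception below.
Note the exception: K has a higher electron affinity than Ca, contrary to the simple trend — adding an electron to Ca (ns²) has to open a new, higher-energy np subshell, which is unfavourable.
Note the exception: Ge has a higher electron affinity than As, contrary to the simple trend — adding an electron to As's half-filled 4p³ is unfavourable, so Ge (4p²) has the more exothermic EA.
Approximate values (kJ/mol): K 48, Ca 2, Ge 119, As 78, Se 195, Br 325.
So from highest to lowest: Br > Se > Ge > As > K > Ca.

Br > Se > Ge > As > K > Ca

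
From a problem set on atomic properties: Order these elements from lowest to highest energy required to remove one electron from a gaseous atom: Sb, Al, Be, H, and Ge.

Across a period the outer electron is held more tightly (higher IE₁); down a group it sits in a higher shell, more shielded, and comes off more easily.
These sit on a diagonal, where the across-period and down-group effects partly cancel.
Ge > Al: the two effects oppose for this pair; the across-period effect wins (762 vs 578 kJ/mol).
Sb > Ge: period and group pull opposite ways; the across-period shift dominates (831 vs 762 kJ/mol).
Be > Sb: period and group pull opposite ways; the down-group shift dominates (900 vs 831 kJ/mol).
H > Be: period and group pull opposite ways; the down-group shift dominates (1312 vs 900 kJ/mol).
Approximate values (kJ/mol): H 1312, Be 900, Al 578, Ge 762, Sb 831.
So from lowest to highest: Al < Ge < Sb < Be < H.

Al, Ge, Sb, Be, H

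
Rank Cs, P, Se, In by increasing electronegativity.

P is in period 3, group 15; Se is in period 4, group 16; In is in period 5, group 13; Cs is in period 6, group 1.
Electronegativity increases across a period and decreases down a group, tracking effective nuclear charge and atomic size.
Neither a single period nor a single group — weigh both effects.
In > Cs: both effects reinforce here, so In is clearly the higher of the two.
P > In: relative to In, both the across-period and down-group shifts push P's electronegativity up.
Se > P: period and group pull opposite ways; the across-period shift dominates (2.55 vs 2.19).
Tabulated electronegativity (Pauling): P 2.19, Se 2.55, In 1.78, Cs 0.79.
So from lowest to highest: Cs < In < P < Se.

Cs < In < P < Se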